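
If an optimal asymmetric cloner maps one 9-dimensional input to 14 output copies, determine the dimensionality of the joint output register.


Output space = H^(tensor 14) where dim(H) = 9
dim = 9^14
= 81 (after 2 factors)
= 729 (after 3 factors)
= 6561 (after 4 factors)
= 59049 (after 5 factors)
= 531441 (after 6 factors)
= 4782969 (after 7 factors)
= 43046721 (after 8 factors)
= 387420489 (after 9 factors)
= 3486784401 (after 10 factors)
= 31381059609 (after 11 factors)
= 282429536481 (after 12 factors)
= 2541865828329 (after 13 factors)
= 22876792454961 (after 14 factors)
= 22876792454961

22876792454961


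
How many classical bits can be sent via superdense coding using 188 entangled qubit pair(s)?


Superdense coding allows 2 classical bits per shared entangled pair.
188 pair(s) -> 2 * 188 = 376 classical bits

376


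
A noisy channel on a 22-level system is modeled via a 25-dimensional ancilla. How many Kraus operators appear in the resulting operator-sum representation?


Tracing out the environment in an orthonormal basis {|i>_E} gives Kraus operators K_i = <i|_E U |0>_E.
Number of Kraus operators = dim(H_env) = d_env
= 25

25


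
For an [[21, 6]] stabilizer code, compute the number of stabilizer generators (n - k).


For an [[n,k]] stabilizer code:
Number of stabilizer generators = n - k
= 21 - 6
= 15

15


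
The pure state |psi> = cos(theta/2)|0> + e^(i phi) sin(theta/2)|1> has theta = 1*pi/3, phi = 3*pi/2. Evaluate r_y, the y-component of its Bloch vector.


theta = 1.0472, phi = 4.7124
r_y = sin(theta)*sin(phi) = 0.8660 * -1.0000
r_y = -0.8660

-0.8660


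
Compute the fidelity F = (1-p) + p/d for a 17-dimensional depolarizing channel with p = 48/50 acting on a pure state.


F = (1-p) + p/d
= (1 - 0.9600) + 0.9600/17
= 0.0400 + 0.0565
= 0.0965

0.0965


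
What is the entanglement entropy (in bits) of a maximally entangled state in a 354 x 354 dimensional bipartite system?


For a maximally entangled state in d x d:
S = log2(d) = log2(354)
= 8.4676

8.4676


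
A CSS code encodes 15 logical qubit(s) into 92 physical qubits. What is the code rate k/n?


Code rate R = k/n
= 15/92
= 0.1630

0.1630


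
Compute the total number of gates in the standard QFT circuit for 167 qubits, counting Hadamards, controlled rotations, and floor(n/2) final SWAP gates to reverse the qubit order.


Hadamard gates: 167
Controlled rotations: n*(n-1)/2 = 167*166/2 = 13861
SWAP gates: floor(n/2) = floor(167/2) = 83
Total = 167 + 13861 + 83
= 14111

14111


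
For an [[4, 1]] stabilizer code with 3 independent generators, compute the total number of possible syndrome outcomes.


Each stabilizer generator gives a binary (+1 or -1) measurement outcome.
With 3 independent generators:
Total syndromes = 2^3
= 8

8


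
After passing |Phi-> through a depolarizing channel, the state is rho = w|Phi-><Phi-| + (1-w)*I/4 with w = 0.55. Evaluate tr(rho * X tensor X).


|Phi-> = (|00> - |11>)/sqrt(2)
For the pure Bell state, <X_A X_B> = -1 (Bell-state Pauli correlator).
The maximally-mixed part I/4 has tr(I/4 * P tensor P) = 0 for any traceless Pauli P.
So <X_A X_B>_rho = w * (-1) + (1 - w) * 0
= 0.55 * (-1)
= -0.5500

-0.5500


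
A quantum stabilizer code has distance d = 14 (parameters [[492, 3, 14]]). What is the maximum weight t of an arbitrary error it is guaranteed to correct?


Code parameters: [[492, 3, 14]], distance d = 14.
Number of correctable errors = floor((d-1)/2)
= floor((14 - 1)/2)
= floor(13/2)
= 6

6


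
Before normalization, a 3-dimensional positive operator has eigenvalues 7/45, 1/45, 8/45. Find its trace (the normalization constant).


tr(M) = sum of eigenvalues
= 7/45 + 1/45 + 8/45
= 16/45
= 0.3556

0.3556


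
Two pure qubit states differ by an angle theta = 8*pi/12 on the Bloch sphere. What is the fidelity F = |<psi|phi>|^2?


For states separated by angle theta on Bloch sphere:
F = cos^2(theta/2)
theta = 8*pi/12 = 2.0944
theta/2 = 1.0472
cos(theta/2) = 0.5000
F = 0.2500

0.2500


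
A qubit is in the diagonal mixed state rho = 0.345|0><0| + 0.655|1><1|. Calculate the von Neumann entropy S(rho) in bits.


S = -p*log2(p) - (1-p)*log2(1-p)
p = 0.3450, 1-p = 0.6550
= -0.3450 * log2(0.3450) - 0.6550 * log2(0.6550)
= -(-0.5297) - (-0.3998)
= 0.9295

0.9295


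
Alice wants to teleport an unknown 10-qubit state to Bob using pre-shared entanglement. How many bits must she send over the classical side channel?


Quantum teleportation requires 2 classical bits per qubit teleported.
10 qubit(s) -> 2 * 10 = 20 classical bits

20


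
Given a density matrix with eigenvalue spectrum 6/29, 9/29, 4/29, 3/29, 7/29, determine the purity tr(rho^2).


tr(rho^2) = sum of eigenvalues squared
= (6/29)^2 + (9/29)^2 + (4/29)^2 + (3/29)^2 + (7/29)^2
= (36 + 81 + 16 + 9 + 49) / 841
= 191/841
= 0.2271

0.2271


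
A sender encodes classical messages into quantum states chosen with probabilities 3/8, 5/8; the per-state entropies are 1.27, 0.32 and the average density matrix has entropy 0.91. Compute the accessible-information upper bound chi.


chi = S(rho) - sum_i p_i * S(rho_i)
Weighted entropy = 3/8 * 1.27 + 5/8 * 0.32
= 0.6763
chi = 0.91 - 0.6763
= 0.2338

0.2338


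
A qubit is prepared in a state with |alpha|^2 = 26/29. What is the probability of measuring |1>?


|alpha|^2 = 26/29 = 0.8966
|beta|^2 = 1 - 26/29 = 3/29 = 0.1034
P(|1>) = |beta|^2 = 0.1034

0.1034


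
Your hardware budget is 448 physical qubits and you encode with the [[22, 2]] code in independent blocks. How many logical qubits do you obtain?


Each code block uses 22 physical qubits for 2 logical qubit(s).
Number of complete blocks = floor(448 / 22) = 20
Logical qubits = 20 * 2
= 40

40


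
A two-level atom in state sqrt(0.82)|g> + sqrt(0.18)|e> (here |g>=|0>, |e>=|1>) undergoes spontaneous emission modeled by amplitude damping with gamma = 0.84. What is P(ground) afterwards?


For amplitude damping with parameter gamma on state sqrt(a)|0> + sqrt(b)|1>:
alpha^2 = 0.82, beta^2 = 0.18
P(|0>) = alpha^2 + gamma * beta^2
= 0.82 + 0.84 * 0.18
= 0.82 + 0.1512
= 0.9712

0.9712


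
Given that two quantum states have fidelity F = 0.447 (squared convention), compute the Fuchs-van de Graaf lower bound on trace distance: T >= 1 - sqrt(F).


Fuchs-van de Graaf (squared-fidelity convention): 1 - sqrt(F) <= T <= sqrt(1 - F).
Lower bound: T >= 1 - sqrt(F)
sqrt(F) = sqrt(0.447) = 0.6686
T >= 1 - 0.6686
T >= 0.3314

0.3314


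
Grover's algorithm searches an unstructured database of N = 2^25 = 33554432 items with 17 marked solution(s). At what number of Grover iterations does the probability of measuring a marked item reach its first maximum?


After j Grover iterations the success probability is P(j) = sin^2((2j+1)*theta), where sin(theta) = sqrt(k/N).
N = 2^25 = 33554432, k = 17
sin(theta) = sqrt(k/N) = 0.00071178612
theta = arcsin(sqrt(k/N)) = 0.0007117861801 rad
P(j) reaches its first maximum when (2j+1)*theta is as close as possible to pi/2, i.e. j = round(pi/(4*theta) - 1/2).
pi/(4*theta) - 1/2 = 1102.9187
(For comparison, the common estimate pi/4 * sqrt(N/k) = 1103.4188; the exact maximiser is used here.)
Optimal iterations = 1103

1103


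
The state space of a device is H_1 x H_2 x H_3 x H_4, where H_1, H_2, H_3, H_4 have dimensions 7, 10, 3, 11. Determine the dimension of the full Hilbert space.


dim(H_1 x H_2 x H_3 x H_4) = 7 * 10 * 3 * 11
= 70 * 3 * 11
= 210 * 11
= 2310

2310


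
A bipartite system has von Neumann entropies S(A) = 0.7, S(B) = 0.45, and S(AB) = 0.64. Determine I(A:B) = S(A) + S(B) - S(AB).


I(A:B) = S(A) + S(B) - S(AB)
= 0.7 + 0.45 - 0.64
= 0.5100

0.5100


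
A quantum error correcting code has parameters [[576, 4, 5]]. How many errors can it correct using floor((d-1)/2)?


Code parameters: [[576, 4, 5]], distance d = 5.
Number of correctable errors = floor((d-1)/2)
= floor((5 - 1)/2)
= floor(4/2)
= 2

2


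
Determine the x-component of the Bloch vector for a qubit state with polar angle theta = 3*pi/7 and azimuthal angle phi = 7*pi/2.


theta = 1.3464, phi = 10.9956
r_x = sin(theta)*cos(phi) = 0.9749 * 0.0000
r_x = 0.0000

0.0000


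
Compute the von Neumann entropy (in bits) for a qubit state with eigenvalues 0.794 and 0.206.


S = -p*log2(p) - (1-p)*log2(1-p)
p = 0.7940, 1-p = 0.2060
= -0.7940 * log2(0.7940) - 0.2060 * log2(0.2060)
= -(-0.2642) - (-0.4695)
= 0.7338

0.7338


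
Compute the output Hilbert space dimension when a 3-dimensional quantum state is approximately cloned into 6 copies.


Output space = H^(tensor 6) where dim(H) = 3
dim = 3^6
= 9 (after 2 factors)
= 27 (after 3 factors)
= 81 (after 4 factors)
= 243 (after 5 factors)
= 729 (after 6 factors)
= 729

729


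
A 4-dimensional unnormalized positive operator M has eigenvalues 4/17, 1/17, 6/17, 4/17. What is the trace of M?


tr(M) = sum of eigenvalues
= 4/17 + 1/17 + 6/17 + 4/17
= 15/17
= 0.8824

0.8824


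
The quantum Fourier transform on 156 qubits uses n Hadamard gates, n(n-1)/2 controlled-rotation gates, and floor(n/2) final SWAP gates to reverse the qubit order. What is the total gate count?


Hadamard gates: 156
Controlled rotations: n*(n-1)/2 = 156*155/2 = 12090
SWAP gates: floor(n/2) = floor(156/2) = 78
Total = 156 + 12090 + 78
= 12324

12324


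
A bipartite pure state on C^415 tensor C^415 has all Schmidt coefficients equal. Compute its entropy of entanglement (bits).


For a maximally entangled state in d x d:
S = log2(d) = log2(415)
= 8.6970

8.6970


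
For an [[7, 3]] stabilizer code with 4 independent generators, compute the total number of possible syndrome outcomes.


Each stabilizer generator gives a binary (+1 or -1) measurement outcome.
With 4 independent generators:
Total syndromes = 2^4
= 16

16


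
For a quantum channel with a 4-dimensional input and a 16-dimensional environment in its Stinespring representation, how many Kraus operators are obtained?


Tracing out the environment in an orthonormal basis {|i>_E} gives Kraus operators K_i = <i|_E U |0>_E.
Number of Kraus operators = dim(H_env) = d_env
= 16

16


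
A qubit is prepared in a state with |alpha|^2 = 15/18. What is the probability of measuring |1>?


|alpha|^2 = 15/18 = 0.8333
|beta|^2 = 1 - 15/18 = 3/18 = 0.1667
P(|1>) = |beta|^2 = 0.1667

0.1667


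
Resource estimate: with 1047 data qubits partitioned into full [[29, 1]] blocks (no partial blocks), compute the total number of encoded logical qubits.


Each code block uses 29 physical qubits for 1 logical qubit(s).
Number of complete blocks = floor(1047 / 29) = 36
Logical qubits = 36 * 1
= 36

36


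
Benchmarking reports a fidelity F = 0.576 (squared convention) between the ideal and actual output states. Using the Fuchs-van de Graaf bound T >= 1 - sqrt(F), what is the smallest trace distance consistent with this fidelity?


Fuchs-van de Graaf (squared-fidelity convention): 1 - sqrt(F) <= T <= sqrt(1 - F).
Lower bound: T >= 1 - sqrt(F)
sqrt(F) = sqrt(0.576) = 0.7589
T >= 1 - 0.7589
T >= 0.2411

0.2411


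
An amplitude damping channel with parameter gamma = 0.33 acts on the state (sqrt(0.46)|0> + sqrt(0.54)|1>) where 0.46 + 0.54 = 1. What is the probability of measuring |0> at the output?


For amplitude damping with parameter gamma on state sqrt(a)|0> + sqrt(b)|1>:
alpha^2 = 0.46, beta^2 = 0.54
P(|0>) = alpha^2 + gamma * beta^2
= 0.46 + 0.33 * 0.54
= 0.46 + 0.1782
= 0.6382

0.6382


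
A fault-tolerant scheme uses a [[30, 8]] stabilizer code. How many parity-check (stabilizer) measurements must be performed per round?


For an [[n,k]] stabilizer code:
Number of stabilizer generators = n - k
= 30 - 8
= 22

22


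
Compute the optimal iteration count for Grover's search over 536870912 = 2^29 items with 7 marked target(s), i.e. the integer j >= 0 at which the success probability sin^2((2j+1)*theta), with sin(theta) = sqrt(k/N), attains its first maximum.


After j Grover iterations the success probability is P(j) = sin^2((2j+1)*theta), where sin(theta) = sqrt(k/N).
N = 2^29 = 536870912, k = 7
sin(theta) = sqrt(k/N) = 0.0001141863216
theta = arcsin(sqrt(k/N)) = 0.0001141863219 rad
P(j) reaches its first maximum when (2j+1)*theta is as close as possible to pi/2, i.e. j = round(pi/(4*theta) - 1/2).
pi/(4*theta) - 1/2 = 6877.7158
(For comparison, the common estimate pi/4 * sqrt(N/k) = 6878.2158; the exact maximiser is used here.)
Optimal iterations = 6878

6878


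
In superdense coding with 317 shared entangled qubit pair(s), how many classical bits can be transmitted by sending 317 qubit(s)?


Superdense coding allows 2 classical bits per shared entangled pair.
317 pair(s) -> 2 * 317 = 634 classical bits

634


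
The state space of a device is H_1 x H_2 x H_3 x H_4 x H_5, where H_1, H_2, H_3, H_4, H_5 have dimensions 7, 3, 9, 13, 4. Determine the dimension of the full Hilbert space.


dim(H_1 x H_2 x H_3 x H_4 x H_5) = 7 * 3 * 9 * 13 * 4
= 21 * 9 * 13 * 4
= 189 * 13 * 4
= 2457 * 4
= 9828

9828


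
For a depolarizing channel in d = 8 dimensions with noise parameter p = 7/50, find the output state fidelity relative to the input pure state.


F = (1-p) + p/d
= (1 - 0.1400) + 0.1400/8
= 0.8600 + 0.0175
= 0.8775

0.8775


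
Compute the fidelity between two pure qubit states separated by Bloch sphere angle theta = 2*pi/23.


For states separated by angle theta on Bloch sphere:
F = cos^2(theta/2)
theta = 2*pi/23 = 0.2732
theta/2 = 0.1366
cos(theta/2) = 0.9907
F = 0.9815

0.9815


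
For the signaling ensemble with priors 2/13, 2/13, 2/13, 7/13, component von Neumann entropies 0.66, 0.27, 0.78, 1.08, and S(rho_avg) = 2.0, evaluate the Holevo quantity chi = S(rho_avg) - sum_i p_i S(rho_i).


chi = S(rho) - sum_i p_i * S(rho_i)
Weighted entropy = 2/13 * 0.66 + 2/13 * 0.27 + 2/13 * 0.78 + 7/13 * 1.08
= 0.8446
chi = 2.0 - 0.8446
= 1.1554

1.1554


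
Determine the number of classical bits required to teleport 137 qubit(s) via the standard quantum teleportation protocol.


Quantum teleportation requires 2 classical bits per qubit teleported.
137 qubit(s) -> 2 * 137 = 274 classical bits

274


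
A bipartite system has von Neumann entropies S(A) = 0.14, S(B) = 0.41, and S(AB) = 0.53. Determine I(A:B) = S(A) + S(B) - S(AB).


I(A:B) = S(A) + S(B) - S(AB)
= 0.14 + 0.41 - 0.53
= 0.0200

0.0200


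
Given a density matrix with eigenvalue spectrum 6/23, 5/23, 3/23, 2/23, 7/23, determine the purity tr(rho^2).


tr(rho^2) = sum of eigenvalues squared
= (6/23)^2 + (5/23)^2 + (3/23)^2 + (2/23)^2 + (7/23)^2
= (36 + 25 + 9 + 4 + 49) / 529
= 123/529
= 0.2325

0.2325


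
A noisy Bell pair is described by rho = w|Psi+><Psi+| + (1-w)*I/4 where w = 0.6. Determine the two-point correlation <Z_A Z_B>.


|Psi+> = (|01> + |10>)/sqrt(2)
For the pure Bell state, <Z_A Z_B> = -1 (Bell-state Pauli correlator).
The maximally-mixed part I/4 has tr(I/4 * P tensor P) = 0 for any traceless Pauli P.
So <Z_A Z_B>_rho = w * (-1) + (1 - w) * 0
= 0.6 * (-1)
= -0.6000

-0.6000


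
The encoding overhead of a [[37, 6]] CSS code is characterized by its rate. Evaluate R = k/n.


Code rate R = k/n
= 6/37
= 0.1622

0.1622


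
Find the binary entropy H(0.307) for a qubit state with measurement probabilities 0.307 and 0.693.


S = -p*log2(p) - (1-p)*log2(1-p)
p = 0.3070, 1-p = 0.6930
= -0.3070 * log2(0.3070) - 0.6930 * log2(0.6930)
= -(-0.5230) - (-0.3666)
= 0.8897

0.8897


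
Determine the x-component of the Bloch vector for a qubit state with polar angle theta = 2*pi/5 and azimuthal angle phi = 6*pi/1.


theta = 1.2566, phi = 18.8496
r_x = sin(theta)*cos(phi) = 0.9511 * 1.0000
r_x = 0.9511

0.9511


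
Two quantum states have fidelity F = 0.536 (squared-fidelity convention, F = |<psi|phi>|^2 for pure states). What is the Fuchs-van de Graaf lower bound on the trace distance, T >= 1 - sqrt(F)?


Fuchs-van de Graaf (squared-fidelity convention): 1 - sqrt(F) <= T <= sqrt(1 - F).
Lower bound: T >= 1 - sqrt(F)
sqrt(F) = sqrt(0.536) = 0.7321
T >= 1 - 0.7321
T >= 0.2679

0.2679


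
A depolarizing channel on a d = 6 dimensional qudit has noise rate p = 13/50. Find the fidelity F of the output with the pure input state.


F = (1-p) + p/d
= (1 - 0.2600) + 0.2600/6
= 0.7400 + 0.0433
= 0.7833

0.7833


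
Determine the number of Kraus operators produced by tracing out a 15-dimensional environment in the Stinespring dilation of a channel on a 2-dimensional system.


Tracing out the environment in an orthonormal basis {|i>_E} gives Kraus operators K_i = <i|_E U |0>_E.
Number of Kraus operators = dim(H_env) = d_env
= 15

15


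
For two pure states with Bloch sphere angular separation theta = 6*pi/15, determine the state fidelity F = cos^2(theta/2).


For states separated by angle theta on Bloch sphere:
F = cos^2(theta/2)
theta = 6*pi/15 = 1.2566
theta/2 = 0.6283
cos(theta/2) = 0.8090
F = 0.6545

0.6545


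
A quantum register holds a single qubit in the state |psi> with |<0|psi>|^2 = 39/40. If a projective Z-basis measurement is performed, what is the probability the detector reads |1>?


|alpha|^2 = 39/40 = 0.9750
|beta|^2 = 1 - 39/40 = 1/40 = 0.0250
P(|1>) = |beta|^2 = 0.0250

0.0250


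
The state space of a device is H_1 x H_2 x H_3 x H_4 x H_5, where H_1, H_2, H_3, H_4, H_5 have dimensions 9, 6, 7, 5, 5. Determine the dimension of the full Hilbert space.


dim(H_1 x H_2 x H_3 x H_4 x H_5) = 9 * 6 * 7 * 5 * 5
= 54 * 7 * 5 * 5
= 378 * 5 * 5
= 1890 * 5
= 9450

9450


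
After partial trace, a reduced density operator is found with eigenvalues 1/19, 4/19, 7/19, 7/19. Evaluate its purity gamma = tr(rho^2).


tr(rho^2) = sum of eigenvalues squared
= (1/19)^2 + (4/19)^2 + (7/19)^2 + (7/19)^2
= (1 + 16 + 49 + 49) / 361
= 115/361
= 0.3186

0.3186


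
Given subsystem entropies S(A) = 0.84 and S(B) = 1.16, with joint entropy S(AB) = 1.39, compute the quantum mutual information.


I(A:B) = S(A) + S(B) - S(AB)
= 0.84 + 1.16 - 1.39
= 0.6100

0.6100


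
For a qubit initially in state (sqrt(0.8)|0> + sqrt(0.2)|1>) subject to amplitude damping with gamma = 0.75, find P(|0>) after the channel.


For amplitude damping with parameter gamma on state sqrt(a)|0> + sqrt(b)|1>:
alpha^2 = 0.8, beta^2 = 0.2
P(|0>) = alpha^2 + gamma * beta^2
= 0.8 + 0.75 * 0.2
= 0.8 + 0.1500
= 0.9500

0.9500


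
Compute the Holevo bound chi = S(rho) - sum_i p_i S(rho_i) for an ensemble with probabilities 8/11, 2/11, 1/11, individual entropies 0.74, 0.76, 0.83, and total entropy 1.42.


chi = S(rho) - sum_i p_i * S(rho_i)
Weighted entropy = 8/11 * 0.74 + 2/11 * 0.76 + 1/11 * 0.83
= 0.7518
chi = 1.42 - 0.7518
= 0.6682

0.6682


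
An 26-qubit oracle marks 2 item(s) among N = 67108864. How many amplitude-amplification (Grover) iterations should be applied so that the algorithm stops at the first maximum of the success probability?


After j Grover iterations the success probability is P(j) = sin^2((2j+1)*theta), where sin(theta) = sqrt(k/N).
N = 2^26 = 67108864, k = 2
sin(theta) = sqrt(k/N) = 0.0001726334915
theta = arcsin(sqrt(k/N)) = 0.0001726334924 rad
P(j) reaches its first maximum when (2j+1)*theta is as close as possible to pi/2, i.e. j = round(pi/(4*theta) - 1/2).
pi/(4*theta) - 1/2 = 4549.0121
(For comparison, the common estimate pi/4 * sqrt(N/k) = 4549.5121; the exact maximiser is used here.)
Optimal iterations = 4549

4549


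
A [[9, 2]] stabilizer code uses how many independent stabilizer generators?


For an [[n,k]] stabilizer code:
Number of stabilizer generators = n - k
= 9 - 2
= 7

7


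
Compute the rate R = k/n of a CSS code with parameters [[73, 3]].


Code rate R = k/n
= 3/73
= 0.0411

0.0411


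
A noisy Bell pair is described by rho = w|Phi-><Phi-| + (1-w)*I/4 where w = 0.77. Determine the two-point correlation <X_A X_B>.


|Phi-> = (|00> - |11>)/sqrt(2)
For the pure Bell state, <X_A X_B> = -1 (Bell-state Pauli correlator).
The maximally-mixed part I/4 has tr(I/4 * P tensor P) = 0 for any traceless Pauli P.
So <X_A X_B>_rho = w * (-1) + (1 - w) * 0
= 0.77 * (-1)
= -0.7700

-0.7700


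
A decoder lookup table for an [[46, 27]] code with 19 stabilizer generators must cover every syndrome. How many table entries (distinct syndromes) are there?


Each stabilizer generator gives a binary (+1 or -1) measurement outcome.
With 19 independent generators:
Total syndromes = 2^19
= 524288

524288


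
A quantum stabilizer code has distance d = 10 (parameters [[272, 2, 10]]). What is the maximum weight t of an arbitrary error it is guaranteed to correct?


Code parameters: [[272, 2, 10]], distance d = 10.
Number of correctable errors = floor((d-1)/2)
= floor((10 - 1)/2)
= floor(9/2)
= 4

4


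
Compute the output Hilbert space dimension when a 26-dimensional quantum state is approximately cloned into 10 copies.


Output space = H^(tensor 10) where dim(H) = 26
dim = 26^10
= 676 (after 2 factors)
= 17576 (after 3 factors)
= 456976 (after 4 factors)
= 11881376 (after 5 factors)
= 308915776 (after 6 factors)
= 8031810176 (after 7 factors)
= 208827064576 (after 8 factors)
= 5429503678976 (after 9 factors)
= 141167095653376 (after 10 factors)
= 141167095653376

141167095653376


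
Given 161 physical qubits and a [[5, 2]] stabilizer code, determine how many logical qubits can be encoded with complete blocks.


Each code block uses 5 physical qubits for 2 logical qubit(s).
Number of complete blocks = floor(161 / 5) = 32
Logical qubits = 32 * 2
= 64

64


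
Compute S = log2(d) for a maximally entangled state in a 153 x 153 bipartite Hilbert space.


For a maximally entangled state in d x d:
S = log2(d) = log2(153)
= 7.2574

7.2574


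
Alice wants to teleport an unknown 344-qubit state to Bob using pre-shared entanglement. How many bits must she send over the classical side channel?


Quantum teleportation requires 2 classical bits per qubit teleported.
344 qubit(s) -> 2 * 344 = 688 classical bits

688


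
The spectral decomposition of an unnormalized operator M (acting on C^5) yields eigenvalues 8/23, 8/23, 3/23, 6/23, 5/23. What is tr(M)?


tr(M) = sum of eigenvalues
= 8/23 + 8/23 + 3/23 + 6/23 + 5/23
= 30/23
= 1.3043

1.3043


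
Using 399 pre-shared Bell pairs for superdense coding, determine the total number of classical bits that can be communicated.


Superdense coding allows 2 classical bits per shared entangled pair.
399 pair(s) -> 2 * 399 = 798 classical bits

798


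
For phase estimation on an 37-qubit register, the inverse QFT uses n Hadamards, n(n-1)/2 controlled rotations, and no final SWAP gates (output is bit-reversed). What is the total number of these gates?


Hadamard gates: 37
Controlled rotations: n*(n-1)/2 = 37*36/2 = 666
SWAP gates: 0 (omitted)
Total = 37 + 666
= 703

703


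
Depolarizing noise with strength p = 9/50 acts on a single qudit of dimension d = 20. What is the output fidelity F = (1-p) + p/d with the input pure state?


F = (1-p) + p/d
= (1 - 0.1800) + 0.1800/20
= 0.8200 + 0.0090
= 0.8290

0.8290


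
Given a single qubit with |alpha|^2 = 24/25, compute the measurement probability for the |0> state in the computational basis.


|alpha|^2 = 24/25 = 0.9600
|beta|^2 = 1 - 24/25 = 1/25 = 0.0400
P(|0>) = |alpha|^2 = 0.9600

0.9600


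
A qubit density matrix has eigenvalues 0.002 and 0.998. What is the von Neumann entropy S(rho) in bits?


S = -p*log2(p) - (1-p)*log2(1-p)
p = 0.0020, 1-p = 0.9980
= -0.0020 * log2(0.0020) - 0.9980 * log2(0.9980)
= -(-0.0179) - (-0.0029)
= 0.0208

0.0208


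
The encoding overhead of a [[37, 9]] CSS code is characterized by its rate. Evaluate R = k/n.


Code rate R = k/n
= 9/37
= 0.2432

0.2432


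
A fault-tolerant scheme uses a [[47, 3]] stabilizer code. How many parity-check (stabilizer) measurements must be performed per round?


For an [[n,k]] stabilizer code:
Number of stabilizer generators = n - k
= 47 - 3
= 44

44


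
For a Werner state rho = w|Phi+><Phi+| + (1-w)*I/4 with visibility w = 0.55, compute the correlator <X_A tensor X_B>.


|Phi+> = (|00> + |11>)/sqrt(2)
For the pure Bell state, <X_A X_B> = +1 (Bell-state Pauli correlator).
The maximally-mixed part I/4 has tr(I/4 * P tensor P) = 0 for any traceless Pauli P.
So <X_A X_B>_rho = w * (+1) + (1 - w) * 0
= 0.55 * (+1)
= 0.5500

0.5500


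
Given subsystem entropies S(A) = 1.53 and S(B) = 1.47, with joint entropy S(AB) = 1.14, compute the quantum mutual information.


I(A:B) = S(A) + S(B) - S(AB)
= 1.53 + 1.47 - 1.14
= 1.8600

1.8600


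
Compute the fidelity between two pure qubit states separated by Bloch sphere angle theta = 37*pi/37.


For states separated by angle theta on Bloch sphere:
F = cos^2(theta/2)
theta = 37*pi/37 = 3.1416
theta/2 = 1.5708
cos(theta/2) = 0.0000
F = 0.0000

0.0000


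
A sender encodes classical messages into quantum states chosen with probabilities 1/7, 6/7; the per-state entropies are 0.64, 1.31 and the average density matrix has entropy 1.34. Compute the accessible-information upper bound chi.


chi = S(rho) - sum_i p_i * S(rho_i)
Weighted entropy = 1/7 * 0.64 + 6/7 * 1.31
= 1.2143
chi = 1.34 - 1.2143
= 0.1257

0.1257


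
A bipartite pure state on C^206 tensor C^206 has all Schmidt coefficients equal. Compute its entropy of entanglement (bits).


For a maximally entangled state in d x d:
S = log2(d) = log2(206)
= 7.6865

7.6865


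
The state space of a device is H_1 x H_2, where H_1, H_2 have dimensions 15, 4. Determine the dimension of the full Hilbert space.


dim(H_1 x H_2) = 15 * 4
= 60

60


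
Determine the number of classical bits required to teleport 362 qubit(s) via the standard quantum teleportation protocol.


Quantum teleportation requires 2 classical bits per qubit teleported.
362 qubit(s) -> 2 * 362 = 724 classical bits

724


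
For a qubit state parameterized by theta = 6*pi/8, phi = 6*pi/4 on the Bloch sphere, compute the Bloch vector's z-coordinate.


theta = 2.3562, phi = 4.7124
r_z = cos(theta) = -0.7071

-0.7071


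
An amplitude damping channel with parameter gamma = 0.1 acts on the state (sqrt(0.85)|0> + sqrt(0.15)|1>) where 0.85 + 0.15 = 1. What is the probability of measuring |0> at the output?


For amplitude damping with parameter gamma on state sqrt(a)|0> + sqrt(b)|1>:
alpha^2 = 0.85, beta^2 = 0.15
P(|0>) = alpha^2 + gamma * beta^2
= 0.85 + 0.1 * 0.15
= 0.85 + 0.0150
= 0.8650

0.8650


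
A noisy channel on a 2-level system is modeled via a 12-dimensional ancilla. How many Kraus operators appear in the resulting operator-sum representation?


Tracing out the environment in an orthonormal basis {|i>_E} gives Kraus operators K_i = <i|_E U |0>_E.
Number of Kraus operators = dim(H_env) = d_env
= 12

12


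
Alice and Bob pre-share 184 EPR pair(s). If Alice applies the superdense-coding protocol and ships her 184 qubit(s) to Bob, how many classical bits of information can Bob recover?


Superdense coding allows 2 classical bits per shared entangled pair.
184 pair(s) -> 2 * 184 = 368 classical bits

368


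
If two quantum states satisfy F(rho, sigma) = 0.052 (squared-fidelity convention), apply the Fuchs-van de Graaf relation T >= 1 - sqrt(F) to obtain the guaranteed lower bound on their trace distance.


Fuchs-van de Graaf (squared-fidelity convention): 1 - sqrt(F) <= T <= sqrt(1 - F).
Lower bound: T >= 1 - sqrt(F)
sqrt(F) = sqrt(0.052) = 0.2280
T >= 1 - 0.2280
T >= 0.7720

0.7720


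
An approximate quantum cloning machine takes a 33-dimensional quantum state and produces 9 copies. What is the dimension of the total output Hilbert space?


Output space = H^(tensor 9) where dim(H) = 33
dim = 33^9
= 1089 (after 2 factors)
= 35937 (after 3 factors)
= 1185921 (after 4 factors)
= 39135393 (after 5 factors)
= 1291467969 (after 6 factors)
= 42618442977 (after 7 factors)
= 1406408618241 (after 8 factors)
= 46411484401953 (after 9 factors)
= 46411484401953

46411484401953


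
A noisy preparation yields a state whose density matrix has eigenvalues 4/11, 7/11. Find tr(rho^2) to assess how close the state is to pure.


tr(rho^2) = sum of eigenvalues squared
= (4/11)^2 + (7/11)^2
= (16 + 49) / 121
= 65/121
= 0.5372

0.5372


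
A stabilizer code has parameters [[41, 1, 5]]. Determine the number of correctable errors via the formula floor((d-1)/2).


Code parameters: [[41, 1, 5]], distance d = 5.
Number of correctable errors = floor((d-1)/2)
= floor((5 - 1)/2)
= floor(4/2)
= 2

2


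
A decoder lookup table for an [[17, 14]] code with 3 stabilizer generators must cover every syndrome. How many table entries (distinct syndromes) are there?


Each stabilizer generator gives a binary (+1 or -1) measurement outcome.
With 3 independent generators:
Total syndromes = 2^3
= 8

8


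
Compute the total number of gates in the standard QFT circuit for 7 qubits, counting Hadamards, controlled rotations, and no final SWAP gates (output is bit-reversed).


Hadamard gates: 7
Controlled rotations: n*(n-1)/2 = 7*6/2 = 21
SWAP gates: 0 (omitted)
Total = 7 + 21
= 28

28


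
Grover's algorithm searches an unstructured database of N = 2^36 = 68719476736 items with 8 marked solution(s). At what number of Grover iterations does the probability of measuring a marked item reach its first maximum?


After j Grover iterations the success probability is P(j) = sin^2((2j+1)*theta), where sin(theta) = sqrt(k/N).
N = 2^36 = 68719476736, k = 8
sin(theta) = sqrt(k/N) = 1.078959322e-05
theta = arcsin(sqrt(k/N)) = 1.078959322e-05 rad
P(j) reaches its first maximum when (2j+1)*theta is as close as possible to pi/2, i.e. j = round(pi/(4*theta) - 1/2).
pi/(4*theta) - 1/2 = 72791.6941
(For comparison, the common estimate pi/4 * sqrt(N/k) = 72792.1941; the exact maximiser is used here.)
Optimal iterations = 72792

72792


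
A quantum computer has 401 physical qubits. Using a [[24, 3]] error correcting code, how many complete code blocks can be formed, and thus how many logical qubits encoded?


Each code block uses 24 physical qubits for 3 logical qubit(s).
Number of complete blocks = floor(401 / 24) = 16
Logical qubits = 16 * 3
= 48

48


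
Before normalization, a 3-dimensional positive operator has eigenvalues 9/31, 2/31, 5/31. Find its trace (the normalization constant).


tr(M) = sum of eigenvalues
= 9/31 + 2/31 + 5/31
= 16/31
= 0.5161

0.5161


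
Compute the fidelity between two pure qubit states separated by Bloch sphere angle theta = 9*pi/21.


For states separated by angle theta on Bloch sphere:
F = cos^2(theta/2)
theta = 9*pi/21 = 1.3464
theta/2 = 0.6732
cos(theta/2) = 0.7818
F = 0.6113

0.6113


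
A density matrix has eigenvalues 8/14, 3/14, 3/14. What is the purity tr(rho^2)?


tr(rho^2) = sum of eigenvalues squared
= (8/14)^2 + (3/14)^2 + (3/14)^2
= (64 + 9 + 9) / 196
= 82/196
= 0.4184

0.4184


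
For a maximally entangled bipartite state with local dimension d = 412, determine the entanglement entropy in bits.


For a maximally entangled state in d x d:
S = log2(d) = log2(412)
= 8.6865

8.6865


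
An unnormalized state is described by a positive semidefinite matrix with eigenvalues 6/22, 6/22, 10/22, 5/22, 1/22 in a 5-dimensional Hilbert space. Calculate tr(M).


tr(M) = sum of eigenvalues
= 6/22 + 6/22 + 10/22 + 5/22 + 1/22
= 28/22
= 1.2727

1.2727


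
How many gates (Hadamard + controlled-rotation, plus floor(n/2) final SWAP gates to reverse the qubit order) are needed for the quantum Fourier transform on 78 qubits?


Hadamard gates: 78
Controlled rotations: n*(n-1)/2 = 78*77/2 = 3003
SWAP gates: floor(n/2) = floor(78/2) = 39
Total = 78 + 3003 + 39
= 3120

3120


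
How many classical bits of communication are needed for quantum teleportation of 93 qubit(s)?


Quantum teleportation requires 2 classical bits per qubit teleported.
93 qubit(s) -> 2 * 93 = 186 classical bits

186


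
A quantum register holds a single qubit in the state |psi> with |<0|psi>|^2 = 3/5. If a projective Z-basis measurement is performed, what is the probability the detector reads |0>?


|alpha|^2 = 3/5 = 0.6000
|beta|^2 = 1 - 3/5 = 2/5 = 0.4000
P(|0>) = |alpha|^2 = 0.6000

0.6000


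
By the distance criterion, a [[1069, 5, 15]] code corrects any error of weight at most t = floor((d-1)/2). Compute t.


Code parameters: [[1069, 5, 15]], distance d = 15.
Number of correctable errors = floor((d-1)/2)
= floor((15 - 1)/2)
= floor(14/2)
= 7

7


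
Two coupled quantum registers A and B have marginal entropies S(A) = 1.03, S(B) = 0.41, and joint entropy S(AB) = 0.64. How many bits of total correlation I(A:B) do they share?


I(A:B) = S(A) + S(B) - S(AB)
= 1.03 + 0.41 - 0.64
= 0.8000

0.8000


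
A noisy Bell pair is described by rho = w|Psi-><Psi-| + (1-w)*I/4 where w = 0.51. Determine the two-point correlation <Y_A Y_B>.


|Psi-> = (|01> - |10>)/sqrt(2)
For the pure Bell state, <Y_A Y_B> = -1 (Bell-state Pauli correlator).
The maximally-mixed part I/4 has tr(I/4 * P tensor P) = 0 for any traceless Pauli P.
So <Y_A Y_B>_rho = w * (-1) + (1 - w) * 0
= 0.51 * (-1)
= -0.5100

-0.5100


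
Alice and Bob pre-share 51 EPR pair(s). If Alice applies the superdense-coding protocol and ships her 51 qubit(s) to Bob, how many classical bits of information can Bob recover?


Superdense coding allows 2 classical bits per shared entangled pair.
51 pair(s) -> 2 * 51 = 102 classical bits

102


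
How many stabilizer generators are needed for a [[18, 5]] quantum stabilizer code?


For an [[n,k]] stabilizer code:
Number of stabilizer generators = n - k
= 18 - 5
= 13

13


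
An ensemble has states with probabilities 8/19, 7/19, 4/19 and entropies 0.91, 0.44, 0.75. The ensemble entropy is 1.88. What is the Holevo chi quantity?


chi = S(rho) - sum_i p_i * S(rho_i)
Weighted entropy = 8/19 * 0.91 + 7/19 * 0.44 + 4/19 * 0.75
= 0.7032
chi = 1.88 - 0.7032
= 1.1768

1.1768


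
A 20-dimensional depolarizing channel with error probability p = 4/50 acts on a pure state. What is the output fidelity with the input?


F = (1-p) + p/d
= (1 - 0.0800) + 0.0800/20
= 0.9200 + 0.0040
= 0.9240

0.9240


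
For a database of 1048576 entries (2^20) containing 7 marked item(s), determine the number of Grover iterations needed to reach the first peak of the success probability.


After j Grover iterations the success probability is P(j) = sin^2((2j+1)*theta), where sin(theta) = sqrt(k/N).
N = 2^20 = 1048576, k = 7
sin(theta) = sqrt(k/N) = 0.002583741515
theta = arcsin(sqrt(k/N)) = 0.002583744389 rad
P(j) reaches its first maximum when (2j+1)*theta is as close as possible to pi/2, i.e. j = round(pi/(4*theta) - 1/2).
pi/(4*theta) - 1/2 = 303.4767
(For comparison, the common estimate pi/4 * sqrt(N/k) = 303.9771; the exact maximiser is used here.)
Optimal iterations = 303

303


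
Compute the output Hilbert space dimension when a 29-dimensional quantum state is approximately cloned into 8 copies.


Output space = H^(tensor 8) where dim(H) = 29
dim = 29^8
= 841 (after 2 factors)
= 24389 (after 3 factors)
= 707281 (after 4 factors)
= 20511149 (after 5 factors)
= 594823321 (after 6 factors)
= 17249876309 (after 7 factors)
= 500246412961 (after 8 factors)
= 500246412961

500246412961


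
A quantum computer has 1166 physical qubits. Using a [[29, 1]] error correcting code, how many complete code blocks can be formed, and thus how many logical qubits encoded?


Each code block uses 29 physical qubits for 1 logical qubit(s).
Number of complete blocks = floor(1166 / 29) = 40
Logical qubits = 40 * 1
= 40

40


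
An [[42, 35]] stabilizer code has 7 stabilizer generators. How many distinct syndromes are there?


Each stabilizer generator gives a binary (+1 or -1) measurement outcome.
With 7 independent generators:
Total syndromes = 2^7
= 128

128


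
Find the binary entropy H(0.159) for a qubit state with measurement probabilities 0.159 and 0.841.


S = -p*log2(p) - (1-p)*log2(1-p)
p = 0.1590, 1-p = 0.8410
= -0.1590 * log2(0.1590) - 0.8410 * log2(0.8410)
= -(-0.4218) - (-0.2101)
= 0.6319

0.6319


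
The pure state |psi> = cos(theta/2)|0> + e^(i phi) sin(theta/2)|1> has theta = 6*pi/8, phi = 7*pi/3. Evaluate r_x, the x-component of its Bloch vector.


theta = 2.3562, phi = 7.3304
r_x = sin(theta)*cos(phi) = 0.7071 * 0.5000
r_x = 0.3536

0.3536


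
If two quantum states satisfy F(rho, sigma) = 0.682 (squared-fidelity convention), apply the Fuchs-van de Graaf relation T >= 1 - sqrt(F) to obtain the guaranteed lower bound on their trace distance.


Fuchs-van de Graaf (squared-fidelity convention): 1 - sqrt(F) <= T <= sqrt(1 - F).
Lower bound: T >= 1 - sqrt(F)
sqrt(F) = sqrt(0.682) = 0.8258
T >= 1 - 0.8258
T >= 0.1742

0.1742


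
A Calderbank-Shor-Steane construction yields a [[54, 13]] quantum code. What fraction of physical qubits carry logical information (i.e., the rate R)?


Code rate R = k/n
= 13/54
= 0.2407

0.2407


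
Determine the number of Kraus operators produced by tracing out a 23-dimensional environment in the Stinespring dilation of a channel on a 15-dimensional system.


Tracing out the environment in an orthonormal basis {|i>_E} gives Kraus operators K_i = <i|_E U |0>_E.
Number of Kraus operators = dim(H_env) = d_env
= 23

23


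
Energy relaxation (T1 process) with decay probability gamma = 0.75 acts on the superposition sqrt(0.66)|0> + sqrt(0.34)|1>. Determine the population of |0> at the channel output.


For amplitude damping with parameter gamma on state sqrt(a)|0> + sqrt(b)|1>:
alpha^2 = 0.66, beta^2 = 0.34
P(|0>) = alpha^2 + gamma * beta^2
= 0.66 + 0.75 * 0.34
= 0.66 + 0.2550
= 0.9150

0.9150


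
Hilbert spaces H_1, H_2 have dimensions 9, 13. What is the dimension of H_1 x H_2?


dim(H_1 x H_2) = 9 * 13
= 117

117


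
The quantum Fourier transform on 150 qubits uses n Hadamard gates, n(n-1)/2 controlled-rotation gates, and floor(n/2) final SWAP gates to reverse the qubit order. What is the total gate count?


Hadamard gates: 150
Controlled rotations: n*(n-1)/2 = 150*149/2 = 11175
SWAP gates: floor(n/2) = floor(150/2) = 75
Total = 150 + 11175 + 75
= 11400

11400


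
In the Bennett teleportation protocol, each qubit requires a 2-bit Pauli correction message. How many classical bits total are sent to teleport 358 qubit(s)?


Quantum teleportation requires 2 classical bits per qubit teleported.
358 qubit(s) -> 2 * 358 = 716 classical bits

716


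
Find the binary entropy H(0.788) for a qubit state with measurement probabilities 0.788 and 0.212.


S = -p*log2(p) - (1-p)*log2(1-p)
p = 0.7880, 1-p = 0.2120
= -0.7880 * log2(0.7880) - 0.2120 * log2(0.2120)
= -(-0.2709) - (-0.4744)
= 0.7453

0.7453


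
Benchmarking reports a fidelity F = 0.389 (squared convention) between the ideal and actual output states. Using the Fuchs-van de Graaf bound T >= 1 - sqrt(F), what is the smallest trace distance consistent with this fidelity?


Fuchs-van de Graaf (squared-fidelity convention): 1 - sqrt(F) <= T <= sqrt(1 - F).
Lower bound: T >= 1 - sqrt(F)
sqrt(F) = sqrt(0.389) = 0.6237
T >= 1 - 0.6237
T >= 0.3763

0.3763


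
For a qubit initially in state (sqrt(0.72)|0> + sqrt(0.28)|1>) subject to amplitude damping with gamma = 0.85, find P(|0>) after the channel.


For amplitude damping with parameter gamma on state sqrt(a)|0> + sqrt(b)|1>:
alpha^2 = 0.72, beta^2 = 0.28
P(|0>) = alpha^2 + gamma * beta^2
= 0.72 + 0.85 * 0.28
= 0.72 + 0.2380
= 0.9580

0.9580


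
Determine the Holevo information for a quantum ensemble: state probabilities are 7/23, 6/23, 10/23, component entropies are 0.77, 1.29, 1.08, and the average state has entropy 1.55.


chi = S(rho) - sum_i p_i * S(rho_i)
Weighted entropy = 7/23 * 0.77 + 6/23 * 1.29 + 10/23 * 1.08
= 1.0404
chi = 1.55 - 1.0404
= 0.5096

0.5096


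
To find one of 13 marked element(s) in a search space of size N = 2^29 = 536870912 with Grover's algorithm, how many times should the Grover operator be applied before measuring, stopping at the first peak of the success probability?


After j Grover iterations the success probability is P(j) = sin^2((2j+1)*theta), where sin(theta) = sqrt(k/N).
N = 2^29 = 536870912, k = 13
sin(theta) = sqrt(k/N) = 0.0001556097264
theta = arcsin(sqrt(k/N)) = 0.000155609727 rad
P(j) reaches its first maximum when (2j+1)*theta is as close as possible to pi/2, i.e. j = round(pi/(4*theta) - 1/2).
pi/(4*theta) - 1/2 = 5046.7305
(For comparison, the common estimate pi/4 * sqrt(N/k) = 5047.2305; the exact maximiser is used here.)
Optimal iterations = 5047

5047
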